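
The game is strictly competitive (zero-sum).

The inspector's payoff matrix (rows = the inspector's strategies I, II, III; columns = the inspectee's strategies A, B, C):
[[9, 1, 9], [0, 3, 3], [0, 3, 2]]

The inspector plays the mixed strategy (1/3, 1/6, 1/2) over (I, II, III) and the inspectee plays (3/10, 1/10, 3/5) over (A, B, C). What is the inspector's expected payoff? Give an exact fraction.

23/6

Against (3/10, 1/10, 3/5), each row's expected payoff is I: 41/5; II: 21/10; III: 3/2.
Taking the (1/3, 1/6, 1/2)-weighted average: (1/3)·(41/5) + (1/6)·(21/10) + (1/2)·(3/2) = 23/6.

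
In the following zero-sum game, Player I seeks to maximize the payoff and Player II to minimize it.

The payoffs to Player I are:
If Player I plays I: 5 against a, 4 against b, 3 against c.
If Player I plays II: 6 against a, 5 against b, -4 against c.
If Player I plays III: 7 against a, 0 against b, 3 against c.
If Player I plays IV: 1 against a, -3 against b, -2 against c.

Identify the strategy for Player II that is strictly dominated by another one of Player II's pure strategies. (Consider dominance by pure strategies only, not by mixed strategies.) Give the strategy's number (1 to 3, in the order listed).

Player II prefers columns that give Player I less. Compare a with b: 4 < 5, 5 < 6, 0 < 7, -3 < 1.
So b strictly dominates a for Player II; a is strictly dominated.

1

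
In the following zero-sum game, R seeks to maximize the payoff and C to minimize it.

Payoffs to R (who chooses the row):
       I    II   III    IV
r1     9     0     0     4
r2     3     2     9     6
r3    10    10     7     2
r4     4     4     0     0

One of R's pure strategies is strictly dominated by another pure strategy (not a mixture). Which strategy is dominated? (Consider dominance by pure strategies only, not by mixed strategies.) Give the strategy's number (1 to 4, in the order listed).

4

Compare r4 with r3: 10 > 4, 10 > 4, 7 > 0, 2 > 0.
So r3 strictly dominates r4 for R; r4 is strictly dominated.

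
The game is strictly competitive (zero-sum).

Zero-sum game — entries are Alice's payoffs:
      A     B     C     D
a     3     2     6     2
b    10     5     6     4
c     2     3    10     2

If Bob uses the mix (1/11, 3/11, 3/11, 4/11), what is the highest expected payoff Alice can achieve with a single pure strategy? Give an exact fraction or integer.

a: (3)·(1/11) + (2)·(3/11) + (6)·(3/11) + (2)·(4/11) = 35/11.
b: (10)·(1/11) + (5)·(3/11) + (6)·(3/11) + (4)·(4/11) = 59/11.
c: (2)·(1/11) + (3)·(3/11) + (10)·(3/11) + (2)·(4/11) = 49/11.
The best pure response is b with expected payoff 59/11.

59/11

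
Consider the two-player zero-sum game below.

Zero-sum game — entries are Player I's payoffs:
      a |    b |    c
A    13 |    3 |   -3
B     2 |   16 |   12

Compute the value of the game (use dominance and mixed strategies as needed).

81/13

Column b is strictly dominated by c for Player II (it gives Player I more in every row).
The remaining 2×2 game on (A, B) × (a, c) has no saddle point. Let Player I play A with probability p; indifference gives 13p + 2(1−p) = −3p + 12(1−p), so p = 5/13.
Similarly Player II's optimal q on a is 15/26, and the value is 13·(15/26) + (-3)·(11/26) = 81/13.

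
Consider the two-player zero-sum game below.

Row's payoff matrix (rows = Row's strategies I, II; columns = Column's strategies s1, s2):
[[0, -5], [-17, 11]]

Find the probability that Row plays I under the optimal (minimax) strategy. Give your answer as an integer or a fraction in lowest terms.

Row minima are -5 and -17, so Row's maximin is -5; column maxima are 0 and 11, so Column's minimax is 0. These differ, so the equilibrium is in mixed strategies.
Let Row play I with probability p. Column is indifferent when −17(1−p) = −5p + 11(1−p), giving p = 28/33.

28/33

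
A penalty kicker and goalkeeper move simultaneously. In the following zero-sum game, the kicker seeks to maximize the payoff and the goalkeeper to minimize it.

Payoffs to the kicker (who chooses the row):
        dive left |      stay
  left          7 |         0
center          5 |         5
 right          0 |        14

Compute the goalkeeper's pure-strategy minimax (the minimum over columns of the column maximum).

7

The worst case (largest entry) in each column is dive left: 7, stay: 14.
The best (smallest) of these is 7.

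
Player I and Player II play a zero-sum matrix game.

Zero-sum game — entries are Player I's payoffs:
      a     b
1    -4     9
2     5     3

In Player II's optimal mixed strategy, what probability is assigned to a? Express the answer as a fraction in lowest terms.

2/5

Row minima are -4 and 3, so Player I's maximin is 3; column maxima are 5 and 9, so Player II's minimax is 5. These differ, so the equilibrium is in mixed strategies.
Let Player II play a with probability q. Player I is indifferent when −4q + 9(1−q) = 5q + 3(1−q), giving q = 2/5.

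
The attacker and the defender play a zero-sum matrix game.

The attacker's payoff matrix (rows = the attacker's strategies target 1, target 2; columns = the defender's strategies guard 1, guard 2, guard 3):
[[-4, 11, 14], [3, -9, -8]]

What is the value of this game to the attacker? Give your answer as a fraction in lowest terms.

Column guard 3 is strictly dominated by guard 2 for the defender (it gives the attacker more in every row).
The remaining 2×2 game on (target 1, target 2) × (guard 1, guard 2) has no saddle point. Let the attacker play target 1 with probability p; indifference gives −4p + 3(1−p) = 11p − 9(1−p), so p = 4/9.
Similarly the defender's optimal q on guard 1 is 20/27, and the value is -4·(20/27) + (11)·(7/27) = -1/9.

-1/9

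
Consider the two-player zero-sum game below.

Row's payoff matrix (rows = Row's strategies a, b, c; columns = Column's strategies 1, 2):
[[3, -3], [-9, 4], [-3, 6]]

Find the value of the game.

Row b is strictly dominated by row c, so Row never plays it.
The remaining 2×2 game on (a, c) × (1, 2) has no saddle point. Let Row play a with probability p; indifference gives 3p − 3(1−p) = −3p + 6(1−p), so p = 3/5.
Similarly Column's optimal q on 1 is 3/5, and the value is 3·(3/5) + (-3)·(2/5) = 3/5.

3/5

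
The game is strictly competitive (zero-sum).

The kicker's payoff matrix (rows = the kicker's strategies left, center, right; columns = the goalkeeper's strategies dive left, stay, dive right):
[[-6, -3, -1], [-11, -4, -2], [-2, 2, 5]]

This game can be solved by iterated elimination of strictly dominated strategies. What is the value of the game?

Row center is strictly dominated by row left (-6>-11, -3>-4, -1>-2); eliminate center.
Row left is strictly dominated by row right (-2>-6, 2>-3, 5>-1); eliminate left.
Column stay is strictly dominated by dive left for the goalkeeper (-2<2); eliminate stay.
Column dive right is strictly dominated by dive left for the goalkeeper (-2<5); eliminate dive right.
Only (right, dive left) remains, with payoff -2.

-2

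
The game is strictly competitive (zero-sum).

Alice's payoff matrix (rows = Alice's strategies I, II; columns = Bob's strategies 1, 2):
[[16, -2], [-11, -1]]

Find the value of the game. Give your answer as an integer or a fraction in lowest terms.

-19/14

Row minima are -2 and -11, so Alice's maximin is -2; column maxima are 16 and -1, so Bob's minimax is -1. These differ, so the equilibrium is in mixed strategies.
Let Alice play I with probability p. Bob is indifferent when 16p − 11(1−p) = −2p − (1−p), giving p = 5/14.
Let Bob play 1 with probability q. Alice is indifferent when 16q − 2(1−q) = −11q − (1−q), giving q = 1/28.
The value is 16·(1/28) + (-2)·(27/28) = -19/14.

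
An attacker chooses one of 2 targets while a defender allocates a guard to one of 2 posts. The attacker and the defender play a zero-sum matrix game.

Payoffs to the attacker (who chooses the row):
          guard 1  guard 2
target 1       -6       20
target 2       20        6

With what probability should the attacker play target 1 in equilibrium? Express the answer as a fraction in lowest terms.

7/20

Row minima are -6 and 6, so the attacker's maximin is 6; column maxima are 20 and 20, so the defender's minimax is 20. These differ, so the equilibrium is in mixed strategies.
Let the attacker play target 1 with probability p. The defender is indifferent when −6p + 20(1−p) = 20p + 6(1−p), giving p = 7/20.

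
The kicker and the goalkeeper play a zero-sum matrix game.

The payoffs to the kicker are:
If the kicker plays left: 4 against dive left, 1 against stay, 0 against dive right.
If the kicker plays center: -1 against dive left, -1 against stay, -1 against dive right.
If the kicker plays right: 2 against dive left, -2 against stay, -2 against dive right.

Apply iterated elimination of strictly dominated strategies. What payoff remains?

Row center is strictly dominated by row left (4>-1, 1>-1, 0>-1); eliminate center.
Row right is strictly dominated by row left (4>2, 1>-2, 0>-2); eliminate right.
Column stay is strictly dominated by dive right for the goalkeeper (0<1); eliminate stay.
Column dive left is strictly dominated by dive right for the goalkeeper (0<4); eliminate dive left.
Only (left, dive right) remains, with payoff 0.

0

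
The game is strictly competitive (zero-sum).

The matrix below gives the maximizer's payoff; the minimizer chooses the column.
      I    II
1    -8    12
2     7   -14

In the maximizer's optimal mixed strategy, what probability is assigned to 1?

21/41

Row minima are -8 and -14, so the maximizer's maximin is -8; column maxima are 7 and 12, so the minimizer's minimax is 7. These differ, so the equilibrium is in mixed strategies.
Let the maximizer play 1 with probability p. The minimizer is indifferent when −8p + 7(1−p) = 12p − 14(1−p), giving p = 21/41.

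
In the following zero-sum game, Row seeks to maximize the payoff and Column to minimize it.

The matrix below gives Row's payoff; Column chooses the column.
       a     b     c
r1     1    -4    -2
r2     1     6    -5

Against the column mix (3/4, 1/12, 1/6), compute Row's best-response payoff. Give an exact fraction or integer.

r1: (1)·(3/4) + (-4)·(1/12) + (-2)·(1/6) = 1/12.
r2: (1)·(3/4) + (6)·(1/12) + (-5)·(1/6) = 5/12.
The best pure response is r2 with expected payoff 5/12.

5/12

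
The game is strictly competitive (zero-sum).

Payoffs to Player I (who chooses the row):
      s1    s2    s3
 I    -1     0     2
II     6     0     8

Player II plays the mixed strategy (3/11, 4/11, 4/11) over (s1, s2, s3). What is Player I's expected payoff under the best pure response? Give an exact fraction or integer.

50/11

I: (-1)·(3/11) + (0)·(4/11) + (2)·(4/11) = 5/11.
II: (6)·(3/11) + (0)·(4/11) + (8)·(4/11) = 50/11.
The best pure response is II with expected payoff 50/11.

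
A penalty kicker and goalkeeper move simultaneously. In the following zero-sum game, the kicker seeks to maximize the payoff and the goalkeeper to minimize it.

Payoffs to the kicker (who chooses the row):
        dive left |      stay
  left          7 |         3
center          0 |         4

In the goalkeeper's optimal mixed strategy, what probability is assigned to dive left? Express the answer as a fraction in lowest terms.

1/8

Row minima are 3 and 0, so the kicker's maximin is 3; column maxima are 7 and 4, so the goalkeeper's minimax is 4. These differ, so the equilibrium is in mixed strategies.
Let the goalkeeper play dive left with probability q. The kicker is indifferent when 7q + 3(1−q) = 4(1−q), giving q = 1/8.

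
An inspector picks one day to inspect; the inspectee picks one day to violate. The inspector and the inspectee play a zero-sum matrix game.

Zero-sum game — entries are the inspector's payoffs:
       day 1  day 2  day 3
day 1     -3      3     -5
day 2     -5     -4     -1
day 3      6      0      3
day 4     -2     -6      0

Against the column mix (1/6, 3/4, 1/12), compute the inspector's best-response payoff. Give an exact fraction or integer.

4/3

day 1: (-3)·(1/6) + (3)·(3/4) + (-5)·(1/12) = 4/3.
day 2: (-5)·(1/6) + (-4)·(3/4) + (-1)·(1/12) = -47/12.
day 3: (6)·(1/6) + (0)·(3/4) + (3)·(1/12) = 5/4.
day 4: (-2)·(1/6) + (-6)·(3/4) + (0)·(1/12) = -29/6.
The best pure response is day 1 with expected payoff 4/3.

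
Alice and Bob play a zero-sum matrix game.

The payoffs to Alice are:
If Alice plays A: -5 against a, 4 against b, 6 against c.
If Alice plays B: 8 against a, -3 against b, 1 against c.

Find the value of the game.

17/20

Column c is strictly dominated by b for Bob (it gives Alice more in every row).
The remaining 2×2 game on (A, B) × (a, b) has no saddle point. Let Alice play A with probability p; indifference gives −5p + 8(1−p) = 4p − 3(1−p), so p = 11/20.
Similarly Bob's optimal q on a is 7/20, and the value is -5·(7/20) + (4)·(13/20) = 17/20.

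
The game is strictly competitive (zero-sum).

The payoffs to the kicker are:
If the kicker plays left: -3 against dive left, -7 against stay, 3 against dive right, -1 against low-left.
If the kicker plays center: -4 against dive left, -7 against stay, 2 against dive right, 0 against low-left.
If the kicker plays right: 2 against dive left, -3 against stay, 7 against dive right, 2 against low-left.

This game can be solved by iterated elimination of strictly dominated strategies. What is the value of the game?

Row center is strictly dominated by row right (2>-4, -3>-7, 7>2, 2>0); eliminate center.
Row left is strictly dominated by row right (2>-3, -3>-7, 7>3, 2>-1); eliminate left.
Column dive right is strictly dominated by dive left for the goalkeeper (2<7); eliminate dive right.
Column dive left is strictly dominated by stay for the goalkeeper (-3<2); eliminate dive left.
Column low-left is strictly dominated by stay for the goalkeeper (-3<2); eliminate low-left.
Only (right, stay) remains, with payoff -3.

-3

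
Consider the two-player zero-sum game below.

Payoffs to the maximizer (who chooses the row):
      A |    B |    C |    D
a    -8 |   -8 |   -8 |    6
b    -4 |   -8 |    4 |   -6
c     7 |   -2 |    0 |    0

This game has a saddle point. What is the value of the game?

-2

Row minima: -8, -8, -2 → the maximizer's maximin is -2.
Column maxima: 7, -2, 4, 6 → the minimizer's minimax is -2.
They coincide at (c, B), so the value is -2.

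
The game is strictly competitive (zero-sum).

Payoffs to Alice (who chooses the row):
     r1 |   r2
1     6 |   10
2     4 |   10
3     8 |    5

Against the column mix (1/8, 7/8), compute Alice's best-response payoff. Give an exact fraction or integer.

1: (6)·(1/8) + (10)·(7/8) = 19/2.
2: (4)·(1/8) + (10)·(7/8) = 37/4.
3: (8)·(1/8) + (5)·(7/8) = 43/8.
The best pure response is 1 with expected payoff 19/2.

19/2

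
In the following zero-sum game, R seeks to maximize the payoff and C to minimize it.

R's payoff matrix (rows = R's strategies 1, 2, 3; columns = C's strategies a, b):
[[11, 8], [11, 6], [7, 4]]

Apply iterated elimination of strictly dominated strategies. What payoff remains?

Row 3 is strictly dominated by row 1 (11>7, 8>4); eliminate 3.
Column a is strictly dominated by b for C (8<11, 6<11); eliminate a.
Row 2 is strictly dominated by row 1 (8>6); eliminate 2.
Only (1, b) remains, with payoff 8.

8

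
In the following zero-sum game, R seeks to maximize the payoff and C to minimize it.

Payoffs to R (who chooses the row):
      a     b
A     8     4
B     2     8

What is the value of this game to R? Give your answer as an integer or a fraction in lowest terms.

28/5

Row minima are 4 and 2, so R's maximin is 4; column maxima are 8 and 8, so C's minimax is 8. These differ, so the equilibrium is in mixed strategies.
Let R play A with probability p. C is indifferent when 8p + 2(1−p) = 4p + 8(1−p), giving p = 3/5.
Let C play a with probability q. R is indifferent when 8q + 4(1−q) = 2q + 8(1−q), giving q = 2/5.
The value is 8·(2/5) + (4)·(3/5) = 28/5.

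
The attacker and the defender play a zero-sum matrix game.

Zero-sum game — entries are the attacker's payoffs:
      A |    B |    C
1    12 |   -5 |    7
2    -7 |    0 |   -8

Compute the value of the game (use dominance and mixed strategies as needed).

-2

Column A is strictly dominated by C for the defender (it gives the attacker more in every row).
The remaining 2×2 game on (1, 2) × (B, C) has no saddle point. Let the attacker play 1 with probability p; indifference gives −5p = 7p − 8(1−p), so p = 2/5.
Similarly the defender's optimal q on B is 3/4, and the value is -5·(3/4) + (7)·(1/4) = -2.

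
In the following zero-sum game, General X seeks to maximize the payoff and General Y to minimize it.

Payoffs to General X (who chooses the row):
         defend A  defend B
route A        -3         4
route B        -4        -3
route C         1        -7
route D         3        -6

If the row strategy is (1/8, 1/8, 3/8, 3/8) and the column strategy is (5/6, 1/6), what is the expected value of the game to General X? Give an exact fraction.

Against (5/6, 1/6), each row's expected payoff is route A: -11/6; route B: -23/6; route C: -1/3; route D: 3/2.
Taking the (1/8, 1/8, 3/8, 3/8)-weighted average: (1/8)·(-11/6) + (1/8)·(-23/6) + (3/8)·(-1/3) + (3/8)·(3/2) = -13/48.

-13/48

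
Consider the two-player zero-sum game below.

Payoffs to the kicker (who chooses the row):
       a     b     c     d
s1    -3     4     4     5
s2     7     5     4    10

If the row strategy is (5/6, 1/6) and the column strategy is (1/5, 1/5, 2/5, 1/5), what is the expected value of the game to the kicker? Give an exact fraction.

Against (1/5, 1/5, 2/5, 1/5), each row's expected payoff is s1: 14/5; s2: 6.
Taking the (5/6, 1/6)-weighted average: (5/6)·(14/5) + (1/6)·(6) = 10/3.

10/3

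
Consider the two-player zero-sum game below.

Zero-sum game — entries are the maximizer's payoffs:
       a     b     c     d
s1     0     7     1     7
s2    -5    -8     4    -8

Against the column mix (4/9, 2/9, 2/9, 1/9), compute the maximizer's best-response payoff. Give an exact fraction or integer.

s1: (0)·(4/9) + (7)·(2/9) + (1)·(2/9) + (7)·(1/9) = 23/9.
s2: (-5)·(4/9) + (-8)·(2/9) + (4)·(2/9) + (-8)·(1/9) = -4.
The best pure response is s1 with expected payoff 23/9.

23/9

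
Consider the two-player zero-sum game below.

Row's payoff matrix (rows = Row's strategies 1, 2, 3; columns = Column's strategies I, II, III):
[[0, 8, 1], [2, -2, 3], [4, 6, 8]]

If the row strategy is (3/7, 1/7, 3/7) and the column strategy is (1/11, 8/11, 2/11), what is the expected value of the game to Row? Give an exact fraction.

Against (1/11, 8/11, 2/11), each row's expected payoff is 1: 6; 2: -8/11; 3: 68/11.
Taking the (3/7, 1/7, 3/7)-weighted average: (3/7)·(6) + (1/7)·(-8/11) + (3/7)·(68/11) = 394/77.

394/77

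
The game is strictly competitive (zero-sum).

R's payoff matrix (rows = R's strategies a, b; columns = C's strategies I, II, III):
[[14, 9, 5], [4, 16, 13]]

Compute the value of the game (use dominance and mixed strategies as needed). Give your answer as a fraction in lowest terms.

9

Column II is strictly dominated by III for C (it gives R more in every row).
The remaining 2×2 game on (a, b) × (I, III) has no saddle point. Let R play a with probability p; indifference gives 14p + 4(1−p) = 5p + 13(1−p), so p = 1/2.
Similarly C's optimal q on I is 4/9, and the value is 14·(4/9) + (5)·(5/9) = 9.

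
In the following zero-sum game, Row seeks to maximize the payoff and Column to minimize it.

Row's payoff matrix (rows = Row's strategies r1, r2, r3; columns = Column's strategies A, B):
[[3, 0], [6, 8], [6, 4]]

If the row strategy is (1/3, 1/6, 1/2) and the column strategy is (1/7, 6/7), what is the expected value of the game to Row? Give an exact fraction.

Against (1/7, 6/7), each row's expected payoff is r1: 3/7; r2: 54/7; r3: 30/7.
Taking the (1/3, 1/6, 1/2)-weighted average: (1/3)·(3/7) + (1/6)·(54/7) + (1/2)·(30/7) = 25/7.

25/7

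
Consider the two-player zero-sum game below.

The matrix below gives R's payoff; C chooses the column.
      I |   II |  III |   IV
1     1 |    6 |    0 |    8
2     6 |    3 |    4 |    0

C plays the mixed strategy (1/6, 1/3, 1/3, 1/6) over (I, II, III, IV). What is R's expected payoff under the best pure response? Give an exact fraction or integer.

1: (1)·(1/6) + (6)·(1/3) + (0)·(1/3) + (8)·(1/6) = 7/2.
2: (6)·(1/6) + (3)·(1/3) + (4)·(1/3) + (0)·(1/6) = 10/3.
The best pure response is 1 with expected payoff 7/2.

7/2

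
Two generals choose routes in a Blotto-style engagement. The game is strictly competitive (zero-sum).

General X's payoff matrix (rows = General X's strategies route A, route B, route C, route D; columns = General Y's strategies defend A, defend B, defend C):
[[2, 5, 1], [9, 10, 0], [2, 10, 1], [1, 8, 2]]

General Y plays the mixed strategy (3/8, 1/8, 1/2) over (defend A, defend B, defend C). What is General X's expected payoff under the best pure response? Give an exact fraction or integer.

37/8

route A: (2)·(3/8) + (5)·(1/8) + (1)·(1/2) = 15/8.
route B: (9)·(3/8) + (10)·(1/8) + (0)·(1/2) = 37/8.
route C: (2)·(3/8) + (10)·(1/8) + (1)·(1/2) = 5/2.
route D: (1)·(3/8) + (8)·(1/8) + (2)·(1/2) = 19/8.
The best pure response is route B with expected payoff 37/8.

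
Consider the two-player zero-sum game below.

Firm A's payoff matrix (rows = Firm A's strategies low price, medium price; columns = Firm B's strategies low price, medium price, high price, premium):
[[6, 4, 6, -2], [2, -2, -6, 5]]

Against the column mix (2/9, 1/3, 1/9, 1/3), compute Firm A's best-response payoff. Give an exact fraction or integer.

low price: (6)·(2/9) + (4)·(1/3) + (6)·(1/9) + (-2)·(1/3) = 8/3.
medium price: (2)·(2/9) + (-2)·(1/3) + (-6)·(1/9) + (5)·(1/3) = 7/9.
The best pure response is low price with expected payoff 8/3.

8/3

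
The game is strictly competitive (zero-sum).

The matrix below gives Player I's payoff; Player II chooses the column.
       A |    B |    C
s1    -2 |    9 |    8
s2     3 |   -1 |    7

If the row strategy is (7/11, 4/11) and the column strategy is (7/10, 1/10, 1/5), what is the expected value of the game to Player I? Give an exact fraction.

213/110

Against (7/10, 1/10, 1/5), each row's expected payoff is s1: 11/10; s2: 17/5.
Taking the (7/11, 4/11)-weighted average: (7/11)·(11/10) + (4/11)·(17/5) = 213/110.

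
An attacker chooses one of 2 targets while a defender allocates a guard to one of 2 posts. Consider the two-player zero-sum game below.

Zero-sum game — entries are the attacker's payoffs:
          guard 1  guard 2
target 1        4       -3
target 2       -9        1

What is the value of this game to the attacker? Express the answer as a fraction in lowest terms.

Row minima are -3 and -9, so the attacker's maximin is -3; column maxima are 4 and 1, so the defender's minimax is 1. These differ, so the equilibrium is in mixed strategies.
Let the attacker play target 1 with probability p. The defender is indifferent when 4p − 9(1−p) = −3p + (1−p), giving p = 10/17.
Let the defender play guard 1 with probability q. The attacker is indifferent when 4q − 3(1−q) = −9q + (1−q), giving q = 4/17.
The value is 4·(4/17) + (-3)·(13/17) = -23/17.

-23/17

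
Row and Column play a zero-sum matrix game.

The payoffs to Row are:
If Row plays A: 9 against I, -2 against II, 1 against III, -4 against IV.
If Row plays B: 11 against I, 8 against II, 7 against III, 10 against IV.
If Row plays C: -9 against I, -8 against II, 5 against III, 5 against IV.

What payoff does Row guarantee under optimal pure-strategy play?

7

Row minima: -4, 7, -9 → Row's maximin is 7.
Column maxima: 11, 8, 7, 10 → Column's minimax is 7.
They coincide at (B, III), so the value is 7.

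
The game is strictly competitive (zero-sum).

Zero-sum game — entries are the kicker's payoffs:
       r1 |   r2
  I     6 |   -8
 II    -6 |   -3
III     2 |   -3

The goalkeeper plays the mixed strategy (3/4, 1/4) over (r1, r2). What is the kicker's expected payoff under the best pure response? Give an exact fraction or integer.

5/2

I: (6)·(3/4) + (-8)·(1/4) = 5/2.
II: (-6)·(3/4) + (-3)·(1/4) = -21/4.
III: (2)·(3/4) + (-3)·(1/4) = 3/4.
The best pure response is I with expected payoff 5/2.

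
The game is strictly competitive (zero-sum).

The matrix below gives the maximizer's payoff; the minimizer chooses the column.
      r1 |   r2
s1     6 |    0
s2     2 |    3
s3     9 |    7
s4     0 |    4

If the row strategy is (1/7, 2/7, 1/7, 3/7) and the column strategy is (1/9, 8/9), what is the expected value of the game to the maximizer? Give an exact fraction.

Against (1/9, 8/9), each row's expected payoff is s1: 2/3; s2: 26/9; s3: 65/9; s4: 32/9.
Taking the (1/7, 2/7, 1/7, 3/7)-weighted average: (1/7)·(2/3) + (2/7)·(26/9) + (1/7)·(65/9) + (3/7)·(32/9) = 73/21.

73/21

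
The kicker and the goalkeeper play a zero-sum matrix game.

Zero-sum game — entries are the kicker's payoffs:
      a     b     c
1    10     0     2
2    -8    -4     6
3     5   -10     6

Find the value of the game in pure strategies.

Row minima: 0, -8, -10 → the kicker's maximin is 0.
Column maxima: 10, 0, 6 → the goalkeeper's minimax is 0.
They coincide at (1, b), so the value is 0.

0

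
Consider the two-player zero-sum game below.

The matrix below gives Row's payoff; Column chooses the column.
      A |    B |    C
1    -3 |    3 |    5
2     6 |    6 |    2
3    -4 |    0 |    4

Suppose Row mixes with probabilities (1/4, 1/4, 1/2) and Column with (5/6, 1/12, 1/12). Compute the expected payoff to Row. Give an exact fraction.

-13/24

Against (5/6, 1/12, 1/12), each row's expected payoff is 1: -11/6; 2: 17/3; 3: -3.
Taking the (1/4, 1/4, 1/2)-weighted average: (1/4)·(-11/6) + (1/4)·(17/3) + (1/2)·(-3) = -13/24.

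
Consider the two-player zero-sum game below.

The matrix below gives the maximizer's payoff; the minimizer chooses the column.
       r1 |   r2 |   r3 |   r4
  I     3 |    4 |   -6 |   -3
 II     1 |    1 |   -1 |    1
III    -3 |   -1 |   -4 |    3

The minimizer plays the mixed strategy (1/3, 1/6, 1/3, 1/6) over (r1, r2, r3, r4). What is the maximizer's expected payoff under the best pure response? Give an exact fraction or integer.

I: (3)·(1/3) + (4)·(1/6) + (-6)·(1/3) + (-3)·(1/6) = -5/6.
II: (1)·(1/3) + (1)·(1/6) + (-1)·(1/3) + (1)·(1/6) = 1/3.
III: (-3)·(1/3) + (-1)·(1/6) + (-4)·(1/3) + (3)·(1/6) = -2.
The best pure response is II with expected payoff 1/3.

1/3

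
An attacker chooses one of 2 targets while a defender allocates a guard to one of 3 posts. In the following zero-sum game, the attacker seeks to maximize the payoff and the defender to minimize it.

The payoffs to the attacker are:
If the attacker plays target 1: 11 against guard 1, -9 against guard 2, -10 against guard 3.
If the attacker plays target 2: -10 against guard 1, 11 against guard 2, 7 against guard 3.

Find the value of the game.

Column guard 2 is strictly dominated by guard 3 for the defender (it gives the attacker more in every row).
The remaining 2×2 game on (target 1, target 2) × (guard 1, guard 3) has no saddle point. Let the attacker play target 1 with probability p; indifference gives 11p − 10(1−p) = −10p + 7(1−p), so p = 17/38.
Similarly the defender's optimal q on guard 1 is 17/38, and the value is 11·(17/38) + (-10)·(21/38) = -23/38.

-23/38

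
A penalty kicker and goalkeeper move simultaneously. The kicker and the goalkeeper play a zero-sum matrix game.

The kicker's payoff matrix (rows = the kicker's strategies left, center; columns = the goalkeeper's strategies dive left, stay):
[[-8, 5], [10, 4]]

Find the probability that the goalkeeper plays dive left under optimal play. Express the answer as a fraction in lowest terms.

1/19

Row minima are -8 and 4, so the kicker's maximin is 4; column maxima are 10 and 5, so the goalkeeper's minimax is 5. These differ, so the equilibrium is in mixed strategies.
Let the goalkeeper play dive left with probability q. The kicker is indifferent when −8q + 5(1−q) = 10q + 4(1−q), giving q = 1/19.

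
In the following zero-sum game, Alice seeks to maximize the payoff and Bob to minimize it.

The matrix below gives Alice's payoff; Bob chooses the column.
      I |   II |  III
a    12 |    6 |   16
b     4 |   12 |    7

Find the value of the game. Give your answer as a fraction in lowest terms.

60/7

Column III is strictly dominated by I for Bob (it gives Alice more in every row).
The remaining 2×2 game on (a, b) × (I, II) has no saddle point. Let Alice play a with probability p; indifference gives 12p + 4(1−p) = 6p + 12(1−p), so p = 4/7.
Similarly Bob's optimal q on I is 3/7, and the value is 12·(3/7) + (6)·(4/7) = 60/7.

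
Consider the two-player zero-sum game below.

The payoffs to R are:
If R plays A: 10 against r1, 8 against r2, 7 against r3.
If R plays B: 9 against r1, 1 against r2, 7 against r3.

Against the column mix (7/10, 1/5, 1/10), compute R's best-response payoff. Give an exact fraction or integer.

A: (10)·(7/10) + (8)·(1/5) + (7)·(1/10) = 93/10.
B: (9)·(7/10) + (1)·(1/5) + (7)·(1/10) = 36/5.
The best pure response is A with expected payoff 93/10.

93/10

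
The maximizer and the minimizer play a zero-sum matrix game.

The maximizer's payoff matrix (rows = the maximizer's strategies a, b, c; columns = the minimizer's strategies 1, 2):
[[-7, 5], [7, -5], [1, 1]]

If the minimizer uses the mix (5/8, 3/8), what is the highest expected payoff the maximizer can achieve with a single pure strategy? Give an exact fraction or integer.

5/2

a: (-7)·(5/8) + (5)·(3/8) = -5/2.
b: (7)·(5/8) + (-5)·(3/8) = 5/2.
c: (1)·(5/8) + (1)·(3/8) = 1.
The best pure response is b with expected payoff 5/2.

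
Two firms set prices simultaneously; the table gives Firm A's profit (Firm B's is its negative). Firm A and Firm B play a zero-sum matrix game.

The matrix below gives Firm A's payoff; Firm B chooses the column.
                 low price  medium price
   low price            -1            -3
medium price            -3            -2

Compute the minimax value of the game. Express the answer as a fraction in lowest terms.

Row minima are -3 and -3, so Firm A's maximin is -3; column maxima are -1 and -2, so Firm B's minimax is -2. These differ, so the equilibrium is in mixed strategies.
Let Firm A play low price with probability p. Firm B is indifferent when −p − 3(1−p) = −3p − 2(1−p), giving p = 1/3.
Let Firm B play low price with probability q. Firm A is indifferent when −q − 3(1−q) = −3q − 2(1−q), giving q = 1/3.
The value is -1·(1/3) + (-3)·(2/3) = -7/3.

-7/3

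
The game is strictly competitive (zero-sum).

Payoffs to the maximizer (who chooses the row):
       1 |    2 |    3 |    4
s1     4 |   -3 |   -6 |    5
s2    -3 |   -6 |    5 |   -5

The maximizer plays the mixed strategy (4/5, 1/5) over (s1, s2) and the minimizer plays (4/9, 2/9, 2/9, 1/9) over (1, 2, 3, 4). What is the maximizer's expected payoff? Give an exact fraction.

-7/45

Against (4/9, 2/9, 2/9, 1/9), each row's expected payoff is s1: 1/3; s2: -19/9.
Taking the (4/5, 1/5)-weighted average: (4/5)·(1/3) + (1/5)·(-19/9) = -7/45.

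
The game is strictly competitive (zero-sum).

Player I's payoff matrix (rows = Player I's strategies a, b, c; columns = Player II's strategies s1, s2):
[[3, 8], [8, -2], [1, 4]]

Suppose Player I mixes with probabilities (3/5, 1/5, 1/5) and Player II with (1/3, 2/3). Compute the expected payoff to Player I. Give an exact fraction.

Against (1/3, 2/3), each row's expected payoff is a: 19/3; b: 4/3; c: 3.
Taking the (3/5, 1/5, 1/5)-weighted average: (3/5)·(19/3) + (1/5)·(4/3) + (1/5)·(3) = 14/3.

14/3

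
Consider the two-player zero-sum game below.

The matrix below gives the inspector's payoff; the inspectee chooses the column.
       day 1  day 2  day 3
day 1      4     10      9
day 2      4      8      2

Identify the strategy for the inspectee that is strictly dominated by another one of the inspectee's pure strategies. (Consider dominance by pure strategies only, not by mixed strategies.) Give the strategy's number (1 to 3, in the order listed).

2

The inspectee prefers columns that give the inspector less. Compare day 2 with day 1: 4 < 10, 4 < 8.
So day 1 strictly dominates day 2 for the inspectee; day 2 is strictly dominated.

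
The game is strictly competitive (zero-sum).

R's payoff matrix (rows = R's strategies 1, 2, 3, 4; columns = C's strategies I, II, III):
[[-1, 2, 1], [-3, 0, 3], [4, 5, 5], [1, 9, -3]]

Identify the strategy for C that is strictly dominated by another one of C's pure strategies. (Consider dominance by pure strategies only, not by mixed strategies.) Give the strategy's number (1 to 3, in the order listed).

2

C prefers columns that give R less. Compare II with I: -1 < 2, -3 < 0, 4 < 5, 1 < 9.
So I strictly dominates II for C; II is strictly dominated.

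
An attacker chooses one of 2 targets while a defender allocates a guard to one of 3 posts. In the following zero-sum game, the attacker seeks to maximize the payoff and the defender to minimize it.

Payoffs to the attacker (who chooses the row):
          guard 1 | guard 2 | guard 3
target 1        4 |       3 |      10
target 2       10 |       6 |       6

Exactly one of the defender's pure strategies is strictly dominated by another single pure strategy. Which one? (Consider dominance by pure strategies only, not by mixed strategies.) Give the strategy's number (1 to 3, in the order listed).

1

The defender prefers columns that give the attacker less. Compare guard 1 with guard 2: 3 < 4, 6 < 10.
So guard 2 strictly dominates guard 1 for the defender; guard 1 is strictly dominated.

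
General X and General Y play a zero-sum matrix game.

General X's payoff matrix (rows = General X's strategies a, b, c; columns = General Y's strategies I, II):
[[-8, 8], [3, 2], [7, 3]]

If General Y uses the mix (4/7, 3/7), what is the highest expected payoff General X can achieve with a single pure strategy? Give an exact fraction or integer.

37/7

a: (-8)·(4/7) + (8)·(3/7) = -8/7.
b: (3)·(4/7) + (2)·(3/7) = 18/7.
c: (7)·(4/7) + (3)·(3/7) = 37/7.
The best pure response is c with expected payoff 37/7.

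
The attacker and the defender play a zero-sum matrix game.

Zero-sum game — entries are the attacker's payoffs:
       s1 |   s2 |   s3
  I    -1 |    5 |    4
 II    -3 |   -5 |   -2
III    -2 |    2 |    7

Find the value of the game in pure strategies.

-1

Row minima: -1, -5, -2 → the attacker's maximin is -1.
Column maxima: -1, 5, 7 → the defender's minimax is -1.
They coincide at (I, s1), so the value is -1.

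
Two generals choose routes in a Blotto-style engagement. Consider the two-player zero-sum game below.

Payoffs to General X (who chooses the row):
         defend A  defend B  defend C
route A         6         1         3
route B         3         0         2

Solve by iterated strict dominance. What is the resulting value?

1

Column defend A is strictly dominated by defend B for General Y (1<6, 0<3); eliminate defend A.
Row route B is strictly dominated by row route A (1>0, 3>2); eliminate route B.
Column defend C is strictly dominated by defend B for General Y (1<3); eliminate defend C.
Only (route A, defend B) remains, with payoff 1.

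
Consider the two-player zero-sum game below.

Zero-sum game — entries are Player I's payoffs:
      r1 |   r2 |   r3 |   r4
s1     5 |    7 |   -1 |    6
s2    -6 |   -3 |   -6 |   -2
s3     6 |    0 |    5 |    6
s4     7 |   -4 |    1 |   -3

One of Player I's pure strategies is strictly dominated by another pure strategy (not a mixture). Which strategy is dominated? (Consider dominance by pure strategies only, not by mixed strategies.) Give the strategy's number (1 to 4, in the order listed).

Compare s2 with s1: 5 > -6, 7 > -3, -1 > -6, 6 > -2.
So s1 strictly dominates s2 for Player I; s2 is strictly dominated.

2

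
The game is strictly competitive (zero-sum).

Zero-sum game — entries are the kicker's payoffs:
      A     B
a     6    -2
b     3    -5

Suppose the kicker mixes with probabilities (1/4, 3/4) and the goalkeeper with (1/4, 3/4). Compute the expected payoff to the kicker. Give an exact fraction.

-9/4

Against (1/4, 3/4), each row's expected payoff is a: 0; b: -3.
Taking the (1/4, 3/4)-weighted average: (1/4)·(0) + (3/4)·(-3) = -9/4.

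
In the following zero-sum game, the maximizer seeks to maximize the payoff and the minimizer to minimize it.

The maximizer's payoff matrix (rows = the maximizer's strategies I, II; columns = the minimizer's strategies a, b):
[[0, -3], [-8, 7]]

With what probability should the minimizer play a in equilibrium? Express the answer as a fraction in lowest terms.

Row minima are -3 and -8, so the maximizer's maximin is -3; column maxima are 0 and 7, so the minimizer's minimax is 0. These differ, so the equilibrium is in mixed strategies.
Let the minimizer play a with probability q. The maximizer is indifferent when −3(1−q) = −8q + 7(1−q), giving q = 5/9.

5/9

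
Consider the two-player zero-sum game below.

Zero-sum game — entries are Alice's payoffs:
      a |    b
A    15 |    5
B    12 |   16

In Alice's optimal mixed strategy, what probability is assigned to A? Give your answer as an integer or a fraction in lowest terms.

2/7

Row minima are 5 and 12, so Alice's maximin is 12; column maxima are 15 and 16, so Bob's minimax is 15. These differ, so the equilibrium is in mixed strategies.
Let Alice play A with probability p. Bob is indifferent when 15p + 12(1−p) = 5p + 16(1−p), giving p = 2/7.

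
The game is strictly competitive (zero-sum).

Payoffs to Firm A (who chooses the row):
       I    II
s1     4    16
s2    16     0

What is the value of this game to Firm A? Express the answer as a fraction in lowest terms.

Row minima are 4 and 0, so Firm A's maximin is 4; column maxima are 16 and 16, so Firm B's minimax is 16. These differ, so the equilibrium is in mixed strategies.
Let Firm A play s1 with probability p. Firm B is indifferent when 4p + 16(1−p) = 16p, giving p = 4/7.
Let Firm B play I with probability q. Firm A is indifferent when 4q + 16(1−q) = 16q, giving q = 4/7.
The value is 4·(4/7) + (16)·(3/7) = 64/7.

64/7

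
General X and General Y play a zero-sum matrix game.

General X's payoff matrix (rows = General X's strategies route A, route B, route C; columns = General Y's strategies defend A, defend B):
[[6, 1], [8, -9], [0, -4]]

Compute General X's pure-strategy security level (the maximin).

1

The worst-case payoff for each row is route A: 1, route B: -9, route C: -4.
The best of these is 1.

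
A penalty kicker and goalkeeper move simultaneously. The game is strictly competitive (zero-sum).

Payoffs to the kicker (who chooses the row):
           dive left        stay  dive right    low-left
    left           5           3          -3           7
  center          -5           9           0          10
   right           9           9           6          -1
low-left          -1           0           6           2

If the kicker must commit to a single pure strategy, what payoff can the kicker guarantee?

-1

The worst-case payoff for each row is left: -3, center: -5, right: -1, low-left: -1.
The best of these is -1.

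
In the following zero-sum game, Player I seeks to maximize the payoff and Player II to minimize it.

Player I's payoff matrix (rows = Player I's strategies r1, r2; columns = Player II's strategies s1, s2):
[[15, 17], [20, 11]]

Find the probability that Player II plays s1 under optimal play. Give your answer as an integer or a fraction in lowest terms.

6/11

Row minima are 15 and 11, so Player I's maximin is 15; column maxima are 20 and 17, so Player II's minimax is 17. These differ, so the equilibrium is in mixed strategies.
Let Player II play s1 with probability q. Player I is indifferent when 15q + 17(1−q) = 20q + 11(1−q), giving q = 6/11.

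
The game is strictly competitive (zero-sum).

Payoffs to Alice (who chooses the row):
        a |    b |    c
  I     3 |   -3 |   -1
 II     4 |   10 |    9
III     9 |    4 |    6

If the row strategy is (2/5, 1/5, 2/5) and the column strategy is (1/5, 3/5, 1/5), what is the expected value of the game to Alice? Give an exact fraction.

83/25

Against (1/5, 3/5, 1/5), each row's expected payoff is I: -7/5; II: 43/5; III: 27/5.
Taking the (2/5, 1/5, 2/5)-weighted average: (2/5)·(-7/5) + (1/5)·(43/5) + (2/5)·(27/5) = 83/25.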